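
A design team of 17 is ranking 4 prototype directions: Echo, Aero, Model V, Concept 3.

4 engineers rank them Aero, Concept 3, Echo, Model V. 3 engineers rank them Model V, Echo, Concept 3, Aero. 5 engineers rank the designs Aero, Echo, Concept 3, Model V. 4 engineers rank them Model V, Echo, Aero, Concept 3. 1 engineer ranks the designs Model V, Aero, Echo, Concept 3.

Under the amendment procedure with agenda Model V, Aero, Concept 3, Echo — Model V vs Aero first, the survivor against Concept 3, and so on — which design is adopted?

Aero

Round 1: Model V vs Aero — 8–9, Aero advances.
Round 2: Aero vs Concept 3 — 14–3, Aero advances.
Round 3: Aero vs Echo — 10–7, Aero advances.
The agenda winner is Aero.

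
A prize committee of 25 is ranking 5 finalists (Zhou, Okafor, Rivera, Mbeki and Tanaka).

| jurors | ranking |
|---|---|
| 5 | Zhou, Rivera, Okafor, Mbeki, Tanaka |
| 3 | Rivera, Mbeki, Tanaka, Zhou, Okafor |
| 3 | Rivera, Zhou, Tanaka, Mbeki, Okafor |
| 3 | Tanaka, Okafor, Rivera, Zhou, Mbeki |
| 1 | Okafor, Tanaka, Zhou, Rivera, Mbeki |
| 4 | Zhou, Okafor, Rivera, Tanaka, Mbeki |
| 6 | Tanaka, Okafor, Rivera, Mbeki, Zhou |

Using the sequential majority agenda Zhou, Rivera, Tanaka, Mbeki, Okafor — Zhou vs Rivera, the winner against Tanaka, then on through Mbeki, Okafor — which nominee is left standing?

Round 1: Zhou vs Rivera — 10–15, Rivera advances.
Round 2: Rivera vs Tanaka — 15–10, Rivera advances.
Round 3: Rivera vs Mbeki — 25–0, Rivera advances.
Round 4: Rivera vs Okafor — 11–14, Okafor advances.
Okafor survives the agenda.

Okafor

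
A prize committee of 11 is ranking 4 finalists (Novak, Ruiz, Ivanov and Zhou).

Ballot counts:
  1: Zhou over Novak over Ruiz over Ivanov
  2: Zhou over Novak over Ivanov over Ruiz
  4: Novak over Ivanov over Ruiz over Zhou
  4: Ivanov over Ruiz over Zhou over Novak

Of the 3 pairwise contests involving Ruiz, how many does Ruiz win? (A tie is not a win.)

1

Ruiz against each rival (11 jurors):
Ruiz vs Novak: Novak, 7–4.
Ruiz–Ivanov: Ivanov 10–1.
Ruiz–Zhou: Ruiz 8–3.
Ruiz beats Zhou; loses to Novak, Ivanov — 1 pairwise win.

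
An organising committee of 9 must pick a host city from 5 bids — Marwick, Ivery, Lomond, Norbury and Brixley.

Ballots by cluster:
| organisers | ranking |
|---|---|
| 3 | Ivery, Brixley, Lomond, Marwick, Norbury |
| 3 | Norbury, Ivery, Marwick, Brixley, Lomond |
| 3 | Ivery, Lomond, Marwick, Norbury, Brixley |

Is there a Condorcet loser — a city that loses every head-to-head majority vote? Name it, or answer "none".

Head-to-head results (9 organisers):
Marwick–Ivery: Ivery 9–0.
Marwick vs Lomond: 3 to 6, Lomond.
Marwick vs Norbury: Marwick wins 6–3.
Marwick vs Brixley: 6 to 3, Marwick.
Ivery vs Lomond: 9 to 0, Ivery.
Ivery vs Norbury: Ivery is ranked higher on 3+3 = 6 ballots, Norbury on 3. Ivery wins 6–3.
Ivery vs Brixley: Ivery, 9–0.
Lomond vs Norbury: 3+3 = 6 for Lomond, 3 for Norbury — Lomond by 6–3.
Lomond vs Brixley: Brixley wins 6–3.
Norbury–Brixley: Norbury 6–3.
No city is winless: Marwick beats Norbury; Ivery beats Marwick; Lomond beats Marwick; Norbury beats Brixley; Brixley beats Lomond. There is no Condorcet loser.

none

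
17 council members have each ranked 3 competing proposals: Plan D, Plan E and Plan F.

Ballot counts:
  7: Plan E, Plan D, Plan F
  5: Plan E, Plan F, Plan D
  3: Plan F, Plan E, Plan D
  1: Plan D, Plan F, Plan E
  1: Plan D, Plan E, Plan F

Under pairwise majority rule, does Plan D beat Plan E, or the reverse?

Ballots ranking Plan D above Plan E: 1 + 1 = 2.
Ballots ranking Plan E above Plan D: 17 − 2 = 15.
Plan E wins the head-to-head 15–2.

Plan E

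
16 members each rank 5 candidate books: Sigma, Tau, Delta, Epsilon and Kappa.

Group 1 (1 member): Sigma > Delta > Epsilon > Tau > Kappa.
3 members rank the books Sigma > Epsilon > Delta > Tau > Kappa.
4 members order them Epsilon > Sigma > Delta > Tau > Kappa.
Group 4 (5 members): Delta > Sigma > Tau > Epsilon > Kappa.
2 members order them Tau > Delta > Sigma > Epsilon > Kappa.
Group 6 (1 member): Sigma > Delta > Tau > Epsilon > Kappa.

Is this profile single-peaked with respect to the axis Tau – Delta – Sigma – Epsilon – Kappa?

yes

Axis positions: Tau=1, Delta=2, Sigma=3, Epsilon=4, Kappa=5.
Group 1 (peak Sigma at position 3): ranking walks positions 3-2-4-1-5, expanding outward from the peak — single-peaked.
Group 2 (peak Sigma at position 3): ranking walks positions 3-4-2-1-5, expanding outward from the peak — single-peaked.
Group 3 (peak Epsilon at position 4): ranking walks positions 4-3-2-1-5, expanding outward from the peak — single-peaked.
Group 4 (peak Delta at position 2): ranking walks positions 2-3-1-4-5, expanding outward from the peak — single-peaked.
Group 5 (peak Tau at position 1): ranking walks positions 1-2-3-4-5, expanding outward from the peak — single-peaked.
Group 6 (peak Sigma at position 3): ranking walks positions 3-2-1-4-5, expanding outward from the peak — single-peaked.
Every ranking is single-peaked on this axis.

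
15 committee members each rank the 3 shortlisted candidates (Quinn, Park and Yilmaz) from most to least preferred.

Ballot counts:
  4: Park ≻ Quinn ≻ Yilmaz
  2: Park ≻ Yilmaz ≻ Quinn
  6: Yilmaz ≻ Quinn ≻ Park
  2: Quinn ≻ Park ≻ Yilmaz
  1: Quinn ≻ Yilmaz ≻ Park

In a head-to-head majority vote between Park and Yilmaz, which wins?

Park

Ballots ranking Park above Yilmaz: 4 + 2 + 2 = 8.
Ballots ranking Yilmaz above Park: 15 − 8 = 7.
Park wins the head-to-head 8–7.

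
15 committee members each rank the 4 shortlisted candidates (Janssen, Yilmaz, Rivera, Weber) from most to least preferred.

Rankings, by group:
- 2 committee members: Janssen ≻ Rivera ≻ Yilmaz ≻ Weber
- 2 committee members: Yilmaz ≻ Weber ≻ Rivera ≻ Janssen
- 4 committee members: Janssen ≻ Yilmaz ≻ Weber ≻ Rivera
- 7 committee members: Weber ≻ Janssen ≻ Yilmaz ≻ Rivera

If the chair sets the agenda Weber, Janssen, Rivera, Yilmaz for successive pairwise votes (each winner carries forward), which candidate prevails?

Round 1: Weber vs Janssen — 9–6, Weber advances.
Round 2: Weber vs Rivera — 13–2, Weber advances.
Round 3: Weber vs Yilmaz — 7–8, Yilmaz advances.
Yilmaz survives the agenda.

Yilmaz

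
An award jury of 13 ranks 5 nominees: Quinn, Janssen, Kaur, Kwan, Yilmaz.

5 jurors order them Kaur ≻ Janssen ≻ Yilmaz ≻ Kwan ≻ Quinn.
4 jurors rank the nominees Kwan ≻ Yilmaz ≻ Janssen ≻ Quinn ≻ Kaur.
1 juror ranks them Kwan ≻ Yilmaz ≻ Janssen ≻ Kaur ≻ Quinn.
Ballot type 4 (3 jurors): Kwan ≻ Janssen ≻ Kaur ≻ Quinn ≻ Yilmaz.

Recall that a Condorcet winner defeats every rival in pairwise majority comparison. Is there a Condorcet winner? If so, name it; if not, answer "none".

Kwan

Pairwise majorities:
Quinn vs Janssen: Quinn is ranked higher on 0 ballots, Janssen on 13. Janssen wins 13–0.
Quinn vs Kaur: Quinn is ranked higher on 4 ballots, Kaur on 9. Kaur wins 9–4.
Quinn vs Kwan: 0 to 13, Kwan.
Quinn vs Yilmaz: Quinn preferred on 3 ballots; Yilmaz wins 10–3.
Janssen vs Kaur: Janssen is ranked higher on 4+1+3 = 8 ballots, Kaur on 5. Janssen wins 8–5.
Janssen vs Kwan: 5 for Janssen, 8 for Kwan — Kwan by 8–5.
Janssen vs Yilmaz: Janssen preferred on 5+3 = 8 ballots; Janssen wins 8–5.
Kaur vs Kwan: 5 for Kaur, 8 for Kwan — Kwan by 8–5.
Kaur vs Yilmaz: Kaur is ranked higher on 5+3 = 8 ballots, Yilmaz on 5. Kaur wins 8–5.
Kwan vs Yilmaz: 8 to 5, Kwan.
Kwan wins every pairwise contest, so Kwan is the Condorcet winner.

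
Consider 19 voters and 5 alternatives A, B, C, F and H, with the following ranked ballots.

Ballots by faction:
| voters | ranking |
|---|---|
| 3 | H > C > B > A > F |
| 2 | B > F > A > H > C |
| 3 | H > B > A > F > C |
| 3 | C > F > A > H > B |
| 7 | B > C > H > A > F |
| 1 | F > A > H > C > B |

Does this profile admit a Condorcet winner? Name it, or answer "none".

Head-to-head results (19 voters):
A vs B: A is ranked higher on 3+1 = 4 ballots, B on 15. B wins 15–4.
A vs C: A is ranked higher on 2+3+1 = 6 ballots, C on 13. C wins 13–6.
A vs F: 13 to 6, A.
A vs H: A is ranked higher on 2+3+1 = 6 ballots, H on 13. H wins 13–6.
B vs C: B is ranked higher on 2+3+7 = 12 ballots, C on 7. B wins 12–7.
B vs F: 15 to 4, B.
B vs H: B preferred on 2+7 = 9 ballots; H wins 10–9.
C vs F: C preferred on 3+3+7 = 13 ballots; C wins 13–6.
C vs H: C preferred on 3+7 = 10 ballots; C wins 10–9.
F vs H: 2+3+1 = 6 for F, 13 for H — H by 13–6.
Every alternative loses at least once (A loses to B; B loses to H; C loses to B; F loses to A; H loses to C). The majority relation contains the cycle B beats C beats H beats B, so there is no Condorcet winner.

none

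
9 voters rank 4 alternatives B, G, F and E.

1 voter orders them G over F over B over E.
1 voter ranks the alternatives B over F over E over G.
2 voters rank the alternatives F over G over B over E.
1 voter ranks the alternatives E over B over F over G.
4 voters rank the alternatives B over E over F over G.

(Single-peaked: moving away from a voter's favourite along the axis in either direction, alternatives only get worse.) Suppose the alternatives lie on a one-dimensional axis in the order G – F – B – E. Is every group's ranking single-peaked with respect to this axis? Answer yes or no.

yes

Axis positions: G=1, F=2, B=3, E=4.
Group 1 (peak G at position 1): ranking walks positions 1-2-3-4, expanding outward from the peak — single-peaked.
Group 2 (peak B at position 3): ranking walks positions 3-2-4-1, expanding outward from the peak — single-peaked.
Group 3 (peak F at position 2): ranking walks positions 2-1-3-4, expanding outward from the peak — single-peaked.
Group 4 (peak E at position 4): ranking walks positions 4-3-2-1, expanding outward from the peak — single-peaked.
Group 5 (peak B at position 3): ranking walks positions 3-4-2-1, expanding outward from the peak — single-peaked.
Every ranking is single-peaked on this axis.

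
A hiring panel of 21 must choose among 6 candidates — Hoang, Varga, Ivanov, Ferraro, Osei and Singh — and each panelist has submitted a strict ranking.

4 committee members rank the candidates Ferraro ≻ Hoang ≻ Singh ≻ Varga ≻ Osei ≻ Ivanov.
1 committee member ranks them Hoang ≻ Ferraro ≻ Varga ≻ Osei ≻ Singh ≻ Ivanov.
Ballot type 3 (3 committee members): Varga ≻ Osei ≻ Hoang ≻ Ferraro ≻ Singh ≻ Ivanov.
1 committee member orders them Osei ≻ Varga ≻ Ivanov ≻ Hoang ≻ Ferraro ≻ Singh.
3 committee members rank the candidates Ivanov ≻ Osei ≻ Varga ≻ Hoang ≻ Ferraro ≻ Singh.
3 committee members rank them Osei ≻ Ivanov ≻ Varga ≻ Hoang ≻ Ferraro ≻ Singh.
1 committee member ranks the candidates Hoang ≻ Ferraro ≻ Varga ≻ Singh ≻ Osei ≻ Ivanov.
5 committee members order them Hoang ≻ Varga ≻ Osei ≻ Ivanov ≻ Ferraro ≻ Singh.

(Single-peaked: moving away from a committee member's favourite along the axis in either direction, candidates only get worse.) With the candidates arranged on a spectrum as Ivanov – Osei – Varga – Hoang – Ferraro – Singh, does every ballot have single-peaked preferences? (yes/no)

yes

Axis positions: Ivanov=1, Osei=2, Varga=3, Hoang=4, Ferraro=5, Singh=6.
Ballot type 1 (peak Ferraro at position 5): ranking walks positions 5-4-6-3-2-1, expanding outward from the peak — single-peaked.
Ballot type 2 (peak Hoang at position 4): ranking walks positions 4-5-3-2-6-1, expanding outward from the peak — single-peaked.
Ballot type 3 (peak Varga at position 3): ranking walks positions 3-2-4-5-6-1, expanding outward from the peak — single-peaked.
Ballot type 4 (peak Osei at position 2): ranking walks positions 2-3-1-4-5-6, expanding outward from the peak — single-peaked.
Ballot type 5 (peak Ivanov at position 1): ranking walks positions 1-2-3-4-5-6, expanding outward from the peak — single-peaked.
Ballot type 6 (peak Osei at position 2): ranking walks positions 2-1-3-4-5-6, expanding outward from the peak — single-peaked.
Ballot type 7 (peak Hoang at position 4): ranking walks positions 4-5-3-6-2-1, expanding outward from the peak — single-peaked.
Ballot type 8 (peak Hoang at position 4): ranking walks positions 4-3-2-1-5-6, expanding outward from the peak — single-peaked.
Every ranking is single-peaked on this axis.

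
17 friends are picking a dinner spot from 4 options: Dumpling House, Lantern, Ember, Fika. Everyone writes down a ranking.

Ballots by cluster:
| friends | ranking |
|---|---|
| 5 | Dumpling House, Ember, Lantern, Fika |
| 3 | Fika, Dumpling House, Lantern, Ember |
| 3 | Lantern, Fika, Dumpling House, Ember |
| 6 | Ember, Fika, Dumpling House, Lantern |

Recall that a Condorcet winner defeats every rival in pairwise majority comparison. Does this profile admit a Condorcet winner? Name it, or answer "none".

Check each pair by majority over 17 ballots:
Dumpling House vs Lantern: 5+3+6 = 14 for Dumpling House, 3 for Lantern — Dumpling House by 14–3.
Dumpling House vs Ember: 5+3+3 = 11 for Dumpling House, 6 for Ember — Dumpling House by 11–6.
Dumpling House vs Fika: Dumpling House is ranked higher on 5 ballots, Fika on 12. Fika wins 12–5.
Lantern vs Ember: Lantern preferred on 3+3 = 6 ballots; Ember wins 11–6.
Lantern vs Fika: 8 to 9, Fika.
Ember vs Fika: Ember preferred on 5+6 = 11 ballots; Ember wins 11–6.
Each restaurant drops at least one matchup (Dumpling House loses to Fika; Lantern loses to Dumpling House; Ember loses to Dumpling House; Fika loses to Ember); the cycle Dumpling House > Ember > Fika > Dumpling House rules out a Condorcet winner.

none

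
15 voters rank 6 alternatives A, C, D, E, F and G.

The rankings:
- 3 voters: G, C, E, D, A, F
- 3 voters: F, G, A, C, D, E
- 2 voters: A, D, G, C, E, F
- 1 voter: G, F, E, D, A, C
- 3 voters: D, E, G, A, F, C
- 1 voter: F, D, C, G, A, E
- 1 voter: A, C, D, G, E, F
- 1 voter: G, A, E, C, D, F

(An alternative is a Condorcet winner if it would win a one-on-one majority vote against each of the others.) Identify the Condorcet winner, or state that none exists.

G

Check each pair by majority over 15 ballots:
A–C: A 11–4.
A vs D: D wins 8–7.
A–E: A 8–7.
A vs F: A wins 10–5.
A vs G: G wins 12–3.
C–D: C 8–7.
C–E: C 10–5.
C vs F: F, 8–7.
C vs G: G, 13–2.
D vs E: D, 10–5.
D–F: D 10–5.
D–G: G 8–7.
E vs F: E wins 10–5.
E vs G: G, 12–3.
F–G: G 11–4.
G defeats every rival head-to-head and is the Condorcet winner.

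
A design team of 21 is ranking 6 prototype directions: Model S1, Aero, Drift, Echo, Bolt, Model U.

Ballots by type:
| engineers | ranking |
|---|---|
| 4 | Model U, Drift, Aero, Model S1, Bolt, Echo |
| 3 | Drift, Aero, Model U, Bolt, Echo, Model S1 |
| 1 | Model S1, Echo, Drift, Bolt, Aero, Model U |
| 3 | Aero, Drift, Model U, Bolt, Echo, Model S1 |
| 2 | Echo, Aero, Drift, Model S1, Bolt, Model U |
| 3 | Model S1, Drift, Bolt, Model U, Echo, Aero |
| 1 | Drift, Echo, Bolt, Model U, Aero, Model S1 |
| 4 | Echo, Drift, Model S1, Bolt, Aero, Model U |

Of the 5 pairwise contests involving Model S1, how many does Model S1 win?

1

Model S1 against each rival (21 engineers):
Model S1–Aero: Aero 13–8.
Model S1 vs Drift: 1+3 = 4 for Model S1, 17 for Drift — Drift by 17–4.
Model S1 vs Echo: 8 to 13, Echo.
Model S1 vs Bolt: Model S1 wins 14–7.
Model S1 vs Model U: Model S1 preferred on 1+2+3+4 = 10 ballots; Model U wins 11–10.
Model S1 beats Bolt; loses to Aero, Drift, Echo, Model U — 1 pairwise win.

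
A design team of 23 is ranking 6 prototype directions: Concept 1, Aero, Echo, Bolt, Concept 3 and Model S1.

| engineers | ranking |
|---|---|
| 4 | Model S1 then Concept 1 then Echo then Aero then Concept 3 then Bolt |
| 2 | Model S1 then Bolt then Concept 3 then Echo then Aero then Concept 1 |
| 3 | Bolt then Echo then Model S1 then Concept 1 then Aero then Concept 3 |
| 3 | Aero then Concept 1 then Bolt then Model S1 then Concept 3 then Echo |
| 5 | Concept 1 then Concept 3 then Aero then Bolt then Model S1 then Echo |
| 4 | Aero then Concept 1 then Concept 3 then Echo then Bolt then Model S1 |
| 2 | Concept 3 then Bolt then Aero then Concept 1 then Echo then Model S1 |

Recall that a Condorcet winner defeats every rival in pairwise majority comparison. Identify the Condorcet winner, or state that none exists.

Head-to-head results (23 engineers):
Concept 1 vs Aero: Concept 1 preferred on 4+3+5 = 12 ballots; Concept 1 wins 12–11.
Concept 1 vs Echo: 4+3+5+4+2 = 18 for Concept 1, 5 for Echo — Concept 1 by 18–5.
Concept 1 vs Bolt: 16 to 7, Concept 1.
Concept 1 vs Concept 3: Concept 1 is ranked higher on 4+3+3+5+4 = 19 ballots, Concept 3 on 4. Concept 1 wins 19–4.
Concept 1 vs Model S1: 14 to 9, Concept 1.
Aero vs Echo: Aero preferred on 3+5+4+2 = 14 ballots; Aero wins 14–9.
Aero vs Bolt: 16 to 7, Aero.
Aero vs Concept 3: Aero is ranked higher on 4+3+3+4 = 14 ballots, Concept 3 on 9. Aero wins 14–9.
Aero vs Model S1: 14 to 9, Aero.
Echo vs Bolt: 4+4 = 8 for Echo, 15 for Bolt — Bolt by 15–8.
Echo vs Concept 3: 7 to 16, Concept 3.
Echo vs Model S1: Echo preferred on 3+4+2 = 9 ballots; Model S1 wins 14–9.
Bolt vs Concept 3: 8 to 15, Concept 3.
Bolt vs Model S1: Bolt preferred on 3+3+5+4+2 = 17 ballots; Bolt wins 17–6.
Concept 3 vs Model S1: Concept 3 is ranked higher on 5+4+2 = 11 ballots, Model S1 on 12. Model S1 wins 12–11.
Only Concept 1 has no losses; Concept 1 is the Condorcet winner.

Concept 1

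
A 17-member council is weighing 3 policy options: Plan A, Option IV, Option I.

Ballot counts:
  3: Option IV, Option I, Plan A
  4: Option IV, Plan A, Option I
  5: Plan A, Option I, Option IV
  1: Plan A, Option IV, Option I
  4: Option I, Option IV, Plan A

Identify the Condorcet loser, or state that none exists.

none

Head-to-head results (17 council members):
Plan A vs Option IV: Option IV, 11–6.
Plan A vs Option I: 4+5+1 = 10 for Plan A, 7 for Option I — Plan A by 10–7.
Option IV–Option I: Option I 9–8.
No option is winless: Plan A beats Option I; Option IV beats Plan A; Option I beats Option IV. There is no Condorcet loser.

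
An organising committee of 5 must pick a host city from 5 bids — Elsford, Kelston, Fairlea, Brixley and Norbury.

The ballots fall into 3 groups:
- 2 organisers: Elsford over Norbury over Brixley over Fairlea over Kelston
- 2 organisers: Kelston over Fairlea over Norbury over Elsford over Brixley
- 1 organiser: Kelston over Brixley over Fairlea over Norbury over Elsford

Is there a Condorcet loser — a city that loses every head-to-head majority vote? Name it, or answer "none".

none

Pairwise majorities:
Elsford–Kelston: Kelston 3–2.
Elsford vs Fairlea: 2 to 3, Fairlea.
Elsford vs Brixley: Elsford preferred on 2+2 = 4 ballots; Elsford wins 4–1.
Elsford vs Norbury: Elsford preferred on 2 ballots; Norbury wins 3–2.
Kelston vs Fairlea: 3 to 2, Kelston.
Kelston–Brixley: Kelston 3–2.
Kelston vs Norbury: Kelston preferred on 2+1 = 3 ballots; Kelston wins 3–2.
Fairlea vs Brixley: Fairlea preferred on 2 ballots; Brixley wins 3–2.
Fairlea vs Norbury: Fairlea is ranked higher on 2+1 = 3 ballots, Norbury on 2. Fairlea wins 3–2.
Brixley vs Norbury: 1 to 4, Norbury.
Every city wins at least one matchup (Elsford beats Brixley; Kelston beats Elsford; Fairlea beats Elsford; Brixley beats Fairlea; Norbury beats Elsford), so there is no Condorcet loser.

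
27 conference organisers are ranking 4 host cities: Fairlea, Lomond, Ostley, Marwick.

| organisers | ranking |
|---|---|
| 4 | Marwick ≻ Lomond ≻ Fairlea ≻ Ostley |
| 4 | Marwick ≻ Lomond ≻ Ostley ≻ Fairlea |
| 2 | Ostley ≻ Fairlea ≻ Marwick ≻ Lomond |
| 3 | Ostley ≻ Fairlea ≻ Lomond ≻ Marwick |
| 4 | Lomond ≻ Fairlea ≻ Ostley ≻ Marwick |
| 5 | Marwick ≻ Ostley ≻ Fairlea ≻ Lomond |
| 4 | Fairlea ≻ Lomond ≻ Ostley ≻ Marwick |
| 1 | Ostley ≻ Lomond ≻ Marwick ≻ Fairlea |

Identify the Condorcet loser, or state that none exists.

none

Head-to-head results (27 organisers):
Fairlea vs Lomond: 14 to 13, Fairlea.
Fairlea vs Ostley: 4+4+4 = 12 for Fairlea, 15 for Ostley — Ostley by 15–12.
Fairlea–Marwick: Marwick 14–13.
Lomond vs Ostley: Lomond preferred on 4+4+4+4 = 16 ballots; Lomond wins 16–11.
Lomond vs Marwick: Marwick, 15–12.
Ostley vs Marwick: Ostley wins 14–13.
Every city wins at least one matchup (Fairlea beats Lomond; Lomond beats Ostley; Ostley beats Fairlea; Marwick beats Fairlea), so there is no Condorcet loser.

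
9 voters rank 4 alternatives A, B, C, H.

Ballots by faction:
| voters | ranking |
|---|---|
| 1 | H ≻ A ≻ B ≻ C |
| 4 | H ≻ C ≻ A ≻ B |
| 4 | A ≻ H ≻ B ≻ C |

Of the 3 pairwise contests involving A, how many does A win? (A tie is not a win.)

A against each rival (9 voters):
A vs B: 1+4+4 = 9 for A, 0 for B — A by 9–0.
A–C: A 5–4.
A vs H: H, 5–4.
A beats B, C; loses to H — 2 pairwise wins.

2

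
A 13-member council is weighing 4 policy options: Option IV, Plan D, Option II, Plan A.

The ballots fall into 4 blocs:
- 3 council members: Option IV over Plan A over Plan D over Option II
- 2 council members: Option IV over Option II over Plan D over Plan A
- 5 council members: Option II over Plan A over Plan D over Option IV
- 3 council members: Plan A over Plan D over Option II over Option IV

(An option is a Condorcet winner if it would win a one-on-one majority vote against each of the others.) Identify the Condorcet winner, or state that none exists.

Check each pair by majority over 13 ballots:
Option IV–Plan D: Plan D 8–5.
Option IV vs Option II: Option II, 8–5.
Option IV–Plan A: Plan A 8–5.
Plan D vs Option II: Option II wins 7–6.
Plan D vs Plan A: Plan A wins 11–2.
Option II–Plan A: Option II 7–6.
Option II beats each of Option IV, Plan D, Plan A — Option II is the Condorcet winner.

Option II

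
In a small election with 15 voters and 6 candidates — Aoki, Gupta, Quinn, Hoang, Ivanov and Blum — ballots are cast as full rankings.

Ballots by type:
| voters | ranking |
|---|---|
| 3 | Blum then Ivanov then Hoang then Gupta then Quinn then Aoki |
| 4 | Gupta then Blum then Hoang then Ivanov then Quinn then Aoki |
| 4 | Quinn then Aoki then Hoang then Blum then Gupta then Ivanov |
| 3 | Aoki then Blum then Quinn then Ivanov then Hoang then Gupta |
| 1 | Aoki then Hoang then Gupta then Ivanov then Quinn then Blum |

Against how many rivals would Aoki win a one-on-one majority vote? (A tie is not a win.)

4

Aoki against each rival (15 voters):
Aoki vs Gupta: Aoki, 8–7.
Aoki–Quinn: Quinn 11–4.
Aoki vs Hoang: Aoki, 8–7.
Aoki vs Ivanov: Aoki is ranked higher on 4+3+1 = 8 ballots, Ivanov on 7. Aoki wins 8–7.
Aoki–Blum: Aoki 8–7.
Aoki beats Gupta, Hoang, Ivanov, Blum; loses to Quinn — 4 pairwise wins.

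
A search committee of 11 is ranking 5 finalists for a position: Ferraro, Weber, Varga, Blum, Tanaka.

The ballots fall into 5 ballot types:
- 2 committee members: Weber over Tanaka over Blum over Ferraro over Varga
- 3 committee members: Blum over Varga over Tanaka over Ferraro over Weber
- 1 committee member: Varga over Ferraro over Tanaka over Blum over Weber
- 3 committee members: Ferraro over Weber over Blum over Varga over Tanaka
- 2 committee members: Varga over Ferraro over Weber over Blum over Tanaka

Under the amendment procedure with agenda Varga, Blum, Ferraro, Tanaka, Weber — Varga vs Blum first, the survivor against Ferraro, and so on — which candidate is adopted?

Ferraro

Round 1: Varga vs Blum — 3–8, Blum advances.
Round 2: Blum vs Ferraro — 5–6, Ferraro advances.
Round 3: Ferraro vs Tanaka — 6–5, Ferraro advances.
Round 4: Ferraro vs Weber — 9–2, Ferraro advances.
The agenda winner is Ferraro.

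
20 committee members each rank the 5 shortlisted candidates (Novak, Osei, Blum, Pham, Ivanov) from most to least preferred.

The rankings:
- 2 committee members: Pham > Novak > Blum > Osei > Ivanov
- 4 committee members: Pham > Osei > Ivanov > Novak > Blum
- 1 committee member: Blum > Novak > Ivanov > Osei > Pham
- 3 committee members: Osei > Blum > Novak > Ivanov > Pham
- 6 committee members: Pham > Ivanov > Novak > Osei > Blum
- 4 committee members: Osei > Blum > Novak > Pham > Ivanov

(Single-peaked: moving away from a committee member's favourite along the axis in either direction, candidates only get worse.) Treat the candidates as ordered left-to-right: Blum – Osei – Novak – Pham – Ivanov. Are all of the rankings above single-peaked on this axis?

Axis positions: Blum=1, Osei=2, Novak=3, Pham=4, Ivanov=5.
Bloc 1: ranking walks positions 4-3-1-2-5; Blum is ranked above Osei even though Osei lies between Blum and the peak Pham on the axis — preferences dip and rise again. Not single-peaked.
Bloc 2: ranking walks positions 4-2-5-3-1; Osei is ranked above Novak even though Novak lies between Osei and the peak Pham on the axis — preferences dip and rise again. Not single-peaked.
Bloc 3: ranking walks positions 1-3-5-2-4; Novak is ranked above Osei even though Osei lies between Novak and the peak Blum on the axis — preferences dip and rise again. Not single-peaked.
Bloc 4: ranking walks positions 2-1-3-5-4; Ivanov is ranked above Pham even though Pham lies between Ivanov and the peak Osei on the axis — preferences dip and rise again. Not single-peaked.
Bloc 5 (peak Pham at position 4): ranking walks positions 4-5-3-2-1, expanding outward from the peak — single-peaked.
Bloc 6 (peak Osei at position 2): ranking walks positions 2-1-3-4-5, expanding outward from the peak — single-peaked.
Bloc 1 violates single-peakedness, so the profile is not single-peaked on this axis.

no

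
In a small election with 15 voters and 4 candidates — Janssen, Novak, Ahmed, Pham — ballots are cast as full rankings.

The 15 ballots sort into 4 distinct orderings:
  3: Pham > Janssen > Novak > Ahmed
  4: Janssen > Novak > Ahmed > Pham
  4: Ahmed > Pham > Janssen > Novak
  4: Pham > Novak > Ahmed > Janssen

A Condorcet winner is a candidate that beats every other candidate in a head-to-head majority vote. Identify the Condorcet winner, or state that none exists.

Pairwise majorities:
Janssen vs Novak: Janssen wins 11–4.
Janssen vs Ahmed: Ahmed, 8–7.
Janssen–Pham: Pham 11–4.
Novak vs Ahmed: Novak, 11–4.
Novak vs Pham: Pham wins 11–4.
Ahmed–Pham: Ahmed 8–7.
Every candidate loses at least once (Janssen loses to Ahmed; Novak loses to Janssen; Ahmed loses to Novak; Pham loses to Ahmed). The majority relation contains the cycle Janssen > Novak > Ahmed > Janssen, so there is no Condorcet winner.

none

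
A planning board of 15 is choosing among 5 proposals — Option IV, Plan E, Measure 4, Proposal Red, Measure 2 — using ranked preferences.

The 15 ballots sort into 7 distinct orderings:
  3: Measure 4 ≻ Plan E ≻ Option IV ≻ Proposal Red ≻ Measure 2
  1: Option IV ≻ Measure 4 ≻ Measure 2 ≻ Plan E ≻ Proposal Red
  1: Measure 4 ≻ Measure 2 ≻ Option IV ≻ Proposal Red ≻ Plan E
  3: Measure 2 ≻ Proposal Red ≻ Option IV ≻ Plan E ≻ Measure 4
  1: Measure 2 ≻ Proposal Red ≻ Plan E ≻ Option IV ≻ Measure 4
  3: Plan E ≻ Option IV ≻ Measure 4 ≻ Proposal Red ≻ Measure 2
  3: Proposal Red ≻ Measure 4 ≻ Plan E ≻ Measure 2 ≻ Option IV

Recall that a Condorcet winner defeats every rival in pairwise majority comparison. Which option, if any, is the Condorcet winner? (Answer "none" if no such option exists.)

Pairwise majorities:
Option IV–Plan E: Plan E 10–5.
Option IV vs Measure 4: Option IV wins 8–7.
Option IV vs Proposal Red: Option IV, 8–7.
Option IV vs Measure 2: Measure 2, 8–7.
Plan E vs Measure 4: Measure 4 wins 8–7.
Plan E–Proposal Red: Proposal Red 8–7.
Plan E vs Measure 2: Plan E, 9–6.
Measure 4 vs Proposal Red: Measure 4 wins 8–7.
Measure 4–Measure 2: Measure 4 11–4.
Proposal Red vs Measure 2: Proposal Red, 9–6.
No option is unbeaten: Option IV loses to Plan E; Plan E loses to Measure 4; Measure 4 loses to Option IV; Proposal Red loses to Option IV; Measure 2 loses to Plan E. In particular Option IV > Measure 4 > Plan E > Option IV is a majority cycle — no Condorcet winner exists.

none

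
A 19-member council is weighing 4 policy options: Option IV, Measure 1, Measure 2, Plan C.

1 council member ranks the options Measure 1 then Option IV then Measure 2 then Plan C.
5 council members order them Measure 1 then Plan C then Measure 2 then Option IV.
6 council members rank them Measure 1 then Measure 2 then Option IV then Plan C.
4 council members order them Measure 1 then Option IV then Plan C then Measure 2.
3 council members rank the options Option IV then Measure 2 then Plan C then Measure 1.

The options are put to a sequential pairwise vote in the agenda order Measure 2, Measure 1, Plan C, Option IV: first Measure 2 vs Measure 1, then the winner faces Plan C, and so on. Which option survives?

Round 1: Measure 2 vs Measure 1 — 3–16, Measure 1 advances.
Round 2: Measure 1 vs Plan C — 16–3, Measure 1 advances.
Round 3: Measure 1 vs Option IV — 16–3, Measure 1 advances.
The agenda winner is Measure 1.

Measure 1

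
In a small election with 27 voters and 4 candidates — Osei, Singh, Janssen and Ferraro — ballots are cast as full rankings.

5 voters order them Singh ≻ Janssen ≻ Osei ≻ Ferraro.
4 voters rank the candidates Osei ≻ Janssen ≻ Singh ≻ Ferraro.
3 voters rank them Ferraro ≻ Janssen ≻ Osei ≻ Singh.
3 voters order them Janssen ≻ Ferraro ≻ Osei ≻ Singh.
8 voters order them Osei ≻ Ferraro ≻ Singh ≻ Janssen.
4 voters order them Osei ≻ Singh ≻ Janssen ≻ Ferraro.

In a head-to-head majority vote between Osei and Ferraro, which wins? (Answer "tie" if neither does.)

Ballots ranking Osei above Ferraro: 5 + 4 + 8 + 4 = 21.
Ballots ranking Ferraro above Osei: 27 − 21 = 6.
Osei wins the head-to-head 21–6.

Osei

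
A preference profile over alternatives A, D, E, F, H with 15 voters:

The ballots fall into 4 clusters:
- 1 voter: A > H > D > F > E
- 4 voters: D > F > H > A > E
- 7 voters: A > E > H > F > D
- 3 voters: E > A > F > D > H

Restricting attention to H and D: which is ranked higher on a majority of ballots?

Ballots ranking H above D: 1 + 7 = 8.
Ballots ranking D above H: 15 − 8 = 7.
H wins the head-to-head 8–7.

H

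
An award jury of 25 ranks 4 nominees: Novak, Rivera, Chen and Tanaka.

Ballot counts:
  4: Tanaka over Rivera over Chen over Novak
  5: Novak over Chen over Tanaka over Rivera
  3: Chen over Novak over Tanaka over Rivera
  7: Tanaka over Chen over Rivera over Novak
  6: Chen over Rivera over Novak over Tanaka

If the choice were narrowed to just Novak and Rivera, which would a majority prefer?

Rivera

Ballots ranking Novak above Rivera: 5 + 3 = 8.
Ballots ranking Rivera above Novak: 25 − 8 = 17.
Rivera wins the head-to-head 17–8.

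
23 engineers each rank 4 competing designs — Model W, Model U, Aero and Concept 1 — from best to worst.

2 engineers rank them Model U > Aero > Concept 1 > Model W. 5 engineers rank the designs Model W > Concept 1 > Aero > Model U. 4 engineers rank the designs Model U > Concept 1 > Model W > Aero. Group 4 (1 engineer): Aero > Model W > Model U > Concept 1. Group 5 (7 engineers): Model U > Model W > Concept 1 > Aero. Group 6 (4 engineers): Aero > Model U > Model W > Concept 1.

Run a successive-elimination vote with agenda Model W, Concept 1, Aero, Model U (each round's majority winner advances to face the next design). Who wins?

Round 1: Model W vs Concept 1 — 17–6, Model W advances.
Round 2: Model W vs Aero — 16–7, Model W advances.
Round 3: Model W vs Model U — 6–17, Model U advances.
Model U survives the agenda.

Model U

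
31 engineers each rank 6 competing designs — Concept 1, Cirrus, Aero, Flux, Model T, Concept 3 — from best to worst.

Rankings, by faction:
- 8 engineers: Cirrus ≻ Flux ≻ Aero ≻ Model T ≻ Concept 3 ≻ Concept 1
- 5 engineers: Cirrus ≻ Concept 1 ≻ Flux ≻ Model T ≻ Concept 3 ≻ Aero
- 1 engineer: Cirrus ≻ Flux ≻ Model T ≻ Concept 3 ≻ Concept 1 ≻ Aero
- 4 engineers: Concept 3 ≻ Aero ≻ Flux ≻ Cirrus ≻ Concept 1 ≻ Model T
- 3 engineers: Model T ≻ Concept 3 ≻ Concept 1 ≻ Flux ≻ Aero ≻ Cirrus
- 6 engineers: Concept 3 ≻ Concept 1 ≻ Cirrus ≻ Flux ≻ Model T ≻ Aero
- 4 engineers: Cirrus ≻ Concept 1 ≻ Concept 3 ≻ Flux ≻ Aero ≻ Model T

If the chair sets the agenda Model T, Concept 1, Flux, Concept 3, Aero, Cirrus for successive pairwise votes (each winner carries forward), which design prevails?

Round 1: Model T vs Concept 1 — 12–19, Concept 1 advances.
Round 2: Concept 1 vs Flux — 18–13, Concept 1 advances.
Round 3: Concept 1 vs Concept 3 — 9–22, Concept 3 advances.
Round 4: Concept 3 vs Aero — 23–8, Concept 3 advances.
Round 5: Concept 3 vs Cirrus — 13–18, Cirrus advances.
The agenda winner is Cirrus.

Cirrus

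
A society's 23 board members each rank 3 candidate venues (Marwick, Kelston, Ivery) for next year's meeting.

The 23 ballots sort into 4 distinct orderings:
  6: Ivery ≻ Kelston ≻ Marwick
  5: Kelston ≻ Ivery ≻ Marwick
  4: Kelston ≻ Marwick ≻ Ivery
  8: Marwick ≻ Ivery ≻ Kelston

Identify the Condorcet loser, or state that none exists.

none

Head-to-head results (23 organisers):
Marwick vs Kelston: Marwick preferred on 8 ballots; Kelston wins 15–8.
Marwick vs Ivery: Marwick preferred on 4+8 = 12 ballots; Marwick wins 12–11.
Kelston vs Ivery: Ivery wins 14–9.
Every city wins at least one matchup (Marwick beats Ivery; Kelston beats Marwick; Ivery beats Kelston), so there is no Condorcet loser.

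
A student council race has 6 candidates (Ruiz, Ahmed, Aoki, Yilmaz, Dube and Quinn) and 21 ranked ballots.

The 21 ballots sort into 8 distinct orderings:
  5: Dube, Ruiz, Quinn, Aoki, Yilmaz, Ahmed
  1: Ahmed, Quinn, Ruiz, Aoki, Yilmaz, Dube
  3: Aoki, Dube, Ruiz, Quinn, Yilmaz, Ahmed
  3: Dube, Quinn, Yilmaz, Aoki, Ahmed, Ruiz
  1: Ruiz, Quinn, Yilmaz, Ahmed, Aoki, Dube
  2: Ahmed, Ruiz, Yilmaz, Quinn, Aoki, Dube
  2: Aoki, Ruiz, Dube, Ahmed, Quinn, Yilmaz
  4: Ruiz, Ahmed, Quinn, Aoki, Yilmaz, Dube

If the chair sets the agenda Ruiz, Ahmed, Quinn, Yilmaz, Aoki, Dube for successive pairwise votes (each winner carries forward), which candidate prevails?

Dube

Round 1: Ruiz vs Ahmed — 15–6, Ruiz advances.
Round 2: Ruiz vs Quinn — 17–4, Ruiz advances.
Round 3: Ruiz vs Yilmaz — 18–3, Ruiz advances.
Round 4: Ruiz vs Aoki — 13–8, Ruiz advances.
Round 5: Ruiz vs Dube — 10–11, Dube advances.
Dube survives the agenda.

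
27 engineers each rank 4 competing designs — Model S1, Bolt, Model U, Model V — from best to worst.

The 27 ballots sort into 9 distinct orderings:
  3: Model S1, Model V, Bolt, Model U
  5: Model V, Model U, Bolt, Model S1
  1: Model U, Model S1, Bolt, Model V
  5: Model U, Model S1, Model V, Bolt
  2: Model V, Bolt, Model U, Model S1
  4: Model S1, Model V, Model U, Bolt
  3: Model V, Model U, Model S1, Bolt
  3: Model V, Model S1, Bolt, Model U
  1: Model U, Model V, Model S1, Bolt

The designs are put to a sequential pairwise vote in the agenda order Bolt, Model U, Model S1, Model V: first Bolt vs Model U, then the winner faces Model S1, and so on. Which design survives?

Model V

Round 1: Bolt vs Model U — 8–19, Model U advances.
Round 2: Model U vs Model S1 — 17–10, Model U advances.
Round 3: Model U vs Model V — 7–20, Model V advances.
The agenda winner is Model V.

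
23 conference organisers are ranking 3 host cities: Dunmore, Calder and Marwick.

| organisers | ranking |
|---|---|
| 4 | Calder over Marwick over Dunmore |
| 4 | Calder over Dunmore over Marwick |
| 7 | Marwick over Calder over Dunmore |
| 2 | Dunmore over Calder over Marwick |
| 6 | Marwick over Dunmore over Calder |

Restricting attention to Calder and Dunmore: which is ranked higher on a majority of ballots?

Ballots ranking Calder above Dunmore: 4 + 4 + 7 = 15.
Ballots ranking Dunmore above Calder: 23 − 15 = 8.
Calder wins the head-to-head 15–8.

Calder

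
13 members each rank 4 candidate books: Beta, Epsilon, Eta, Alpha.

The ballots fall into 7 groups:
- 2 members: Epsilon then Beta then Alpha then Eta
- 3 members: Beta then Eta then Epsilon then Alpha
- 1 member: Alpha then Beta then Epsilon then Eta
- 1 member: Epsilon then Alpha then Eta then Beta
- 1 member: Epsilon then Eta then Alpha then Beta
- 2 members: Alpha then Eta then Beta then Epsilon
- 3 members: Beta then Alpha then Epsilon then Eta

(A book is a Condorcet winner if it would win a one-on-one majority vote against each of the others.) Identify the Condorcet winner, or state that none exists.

Head-to-head results (13 members):
Beta vs Epsilon: 3+1+2+3 = 9 for Beta, 4 for Epsilon — Beta by 9–4.
Beta vs Eta: Beta, 9–4.
Beta vs Alpha: Beta wins 8–5.
Epsilon vs Eta: Epsilon, 8–5.
Epsilon vs Alpha: Epsilon preferred on 2+3+1+1 = 7 ballots; Epsilon wins 7–6.
Eta–Alpha: Alpha 9–4.
Beta beats each of Epsilon, Eta, Alpha — Beta is the Condorcet winner.

Beta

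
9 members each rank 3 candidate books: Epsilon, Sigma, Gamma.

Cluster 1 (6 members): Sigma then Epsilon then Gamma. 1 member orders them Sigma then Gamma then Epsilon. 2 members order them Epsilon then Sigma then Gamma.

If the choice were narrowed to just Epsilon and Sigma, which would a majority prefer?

Ballots ranking Epsilon above Sigma: 2.
Ballots ranking Sigma above Epsilon: 9 − 2 = 7.
Sigma wins the head-to-head 7–2.

Sigma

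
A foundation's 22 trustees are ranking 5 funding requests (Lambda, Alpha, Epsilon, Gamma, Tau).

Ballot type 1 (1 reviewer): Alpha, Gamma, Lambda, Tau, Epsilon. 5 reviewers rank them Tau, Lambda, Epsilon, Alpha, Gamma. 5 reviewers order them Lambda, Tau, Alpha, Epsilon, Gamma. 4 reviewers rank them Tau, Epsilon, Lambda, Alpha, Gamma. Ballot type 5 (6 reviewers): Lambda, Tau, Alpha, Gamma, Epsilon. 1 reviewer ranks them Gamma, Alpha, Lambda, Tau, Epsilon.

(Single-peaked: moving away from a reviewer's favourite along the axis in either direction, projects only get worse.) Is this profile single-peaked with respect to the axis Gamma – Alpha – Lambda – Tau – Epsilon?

Axis positions: Gamma=1, Alpha=2, Lambda=3, Tau=4, Epsilon=5.
Ballot type 1 (peak Alpha at position 2): ranking walks positions 2-1-3-4-5, expanding outward from the peak — single-peaked.
Ballot type 2 (peak Tau at position 4): ranking walks positions 4-3-5-2-1, expanding outward from the peak — single-peaked.
Ballot type 3 (peak Lambda at position 3): ranking walks positions 3-4-2-5-1, expanding outward from the peak — single-peaked.
Ballot type 4 (peak Tau at position 4): ranking walks positions 4-5-3-2-1, expanding outward from the peak — single-peaked.
Ballot type 5 (peak Lambda at position 3): ranking walks positions 3-4-2-1-5, expanding outward from the peak — single-peaked.
Ballot type 6 (peak Gamma at position 1): ranking walks positions 1-2-3-4-5, expanding outward from the peak — single-peaked.
Every ranking is single-peaked on this axis.

yes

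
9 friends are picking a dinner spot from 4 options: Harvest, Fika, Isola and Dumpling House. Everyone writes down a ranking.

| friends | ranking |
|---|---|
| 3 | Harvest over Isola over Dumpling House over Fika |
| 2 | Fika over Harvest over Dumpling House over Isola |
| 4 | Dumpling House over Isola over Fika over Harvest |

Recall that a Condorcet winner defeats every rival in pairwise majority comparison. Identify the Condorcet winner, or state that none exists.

Check each pair by majority over 9 ballots:
Harvest vs Fika: Harvest preferred on 3 ballots; Fika wins 6–3.
Harvest vs Isola: Harvest preferred on 3+2 = 5 ballots; Harvest wins 5–4.
Harvest vs Dumpling House: Harvest preferred on 3+2 = 5 ballots; Harvest wins 5–4.
Fika vs Isola: 2 to 7, Isola.
Fika vs Dumpling House: Dumpling House wins 7–2.
Isola vs Dumpling House: Isola preferred on 3 ballots; Dumpling House wins 6–3.
Every restaurant loses at least once (Harvest loses to Fika; Fika loses to Isola; Isola loses to Harvest; Dumpling House loses to Harvest). The majority relation contains the cycle Harvest > Isola > Fika > Harvest, so there is no Condorcet winner.

none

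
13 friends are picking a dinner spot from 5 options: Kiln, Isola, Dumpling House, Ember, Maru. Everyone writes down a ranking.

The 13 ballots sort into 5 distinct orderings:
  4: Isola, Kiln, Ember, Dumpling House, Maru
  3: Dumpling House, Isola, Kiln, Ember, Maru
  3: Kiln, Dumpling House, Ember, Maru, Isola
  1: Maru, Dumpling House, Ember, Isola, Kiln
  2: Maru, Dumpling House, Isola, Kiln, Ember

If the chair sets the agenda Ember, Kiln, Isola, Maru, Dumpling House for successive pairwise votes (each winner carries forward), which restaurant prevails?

Dumpling House

Round 1: Ember vs Kiln — 1–12, Kiln advances.
Round 2: Kiln vs Isola — 3–10, Isola advances.
Round 3: Isola vs Maru — 7–6, Isola advances.
Round 4: Isola vs Dumpling House — 4–9, Dumpling House advances.
Dumpling House survives the agenda.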